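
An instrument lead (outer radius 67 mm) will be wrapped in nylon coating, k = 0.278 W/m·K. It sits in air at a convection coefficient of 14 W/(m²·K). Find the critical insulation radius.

For a cylinder r_cr = k/h = 0.278/14
r_cr = 19.9 mm; since the bare radius (67 mm) is above r_cr, any added insulation will reduce heat loss.

r_cr ≈ 19.9 mm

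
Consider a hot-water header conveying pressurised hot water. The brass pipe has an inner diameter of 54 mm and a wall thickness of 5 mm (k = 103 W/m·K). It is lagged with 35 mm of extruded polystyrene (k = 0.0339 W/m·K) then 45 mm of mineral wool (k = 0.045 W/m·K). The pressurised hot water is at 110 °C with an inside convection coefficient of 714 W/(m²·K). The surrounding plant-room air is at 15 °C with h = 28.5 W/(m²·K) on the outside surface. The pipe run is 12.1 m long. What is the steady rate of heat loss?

Cylindrical conduction, so R = ln(r₂/r₁)/(2πkL) per layer, in series:
R_inner film = 1/(h_i·2πr₁L) = 1/(714×2π×0.027×12.1) = 6.823×10^-4 K/W
R_brass pipe wall = ln(32/27)/(2π×103×12.1) = 2.17×10^-5 K/W
R_extruded polystyrene = ln(67/32)/(2π×0.0339×12.1) = 0.2867 K/W
R_mineral wool = ln(112/67)/(2π×0.045×12.1) = 0.1502 K/W
R_outer film = 1/(h_o·2πr_oL) = 1/(28.5×2π×0.112×12.1) = 0.004121 K/W
R_total = 0.4417 K/W
Q = ΔT/R_total = 95/0.4417

Q ≈ 215 W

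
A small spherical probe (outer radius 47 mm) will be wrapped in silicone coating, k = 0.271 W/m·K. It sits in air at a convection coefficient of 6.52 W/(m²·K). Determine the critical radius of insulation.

For a sphere r_cr = 2k/h = 2×0.271/6.52
r_cr = 83.1 mm; since the bare radius (47 mm) is below r_cr, adding a thin layer of insulation will *increase* heat loss.

r_cr ≈ 83.1 mm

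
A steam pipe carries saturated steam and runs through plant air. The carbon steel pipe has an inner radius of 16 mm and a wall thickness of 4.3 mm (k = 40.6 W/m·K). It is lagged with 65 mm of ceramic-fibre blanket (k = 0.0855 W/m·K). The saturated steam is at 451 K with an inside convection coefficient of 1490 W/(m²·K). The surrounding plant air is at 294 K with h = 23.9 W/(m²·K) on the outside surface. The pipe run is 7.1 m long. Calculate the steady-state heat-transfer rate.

Q ≈ 404 W

Cylindrical conduction, so R = ln(r₂/r₁)/(2πkL) per layer, in series:
R_inner film = 1/(h_i·2πr₁L) = 1/(1490×2π×0.016×7.1) = 9.403×10^-4 K/W
R_carbon steel pipe wall = ln(20.3/16)/(2π×40.6×7.1) = 1.314×10^-4 K/W
R_ceramic-fibre blanket = ln(85.3/20.3)/(2π×0.0855×7.1) = 0.3764 K/W
R_outer film = 1/(h_o·2πr_oL) = 1/(23.9×2π×0.0853×7.1) = 0.011 K/W
R_total = 0.3884 K/W
Q = ΔT/R_total = 157/0.3884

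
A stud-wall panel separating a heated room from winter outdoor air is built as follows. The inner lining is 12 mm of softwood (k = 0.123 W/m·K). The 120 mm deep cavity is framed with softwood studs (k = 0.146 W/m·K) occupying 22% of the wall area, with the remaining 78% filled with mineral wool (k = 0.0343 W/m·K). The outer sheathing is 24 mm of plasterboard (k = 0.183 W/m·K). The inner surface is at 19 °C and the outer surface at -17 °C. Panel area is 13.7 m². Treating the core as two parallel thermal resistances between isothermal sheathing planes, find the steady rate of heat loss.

Sheathing layers in series; stud and cavity paths in parallel between them.
R_inner = 0.012/(0.123×13.7) = 0.007121 K/W
R_stud  = 0.12/(0.146×0.22×13.7) = 0.2727 K/W
R_cav   = 0.12/(0.0343×0.78×13.7) = 0.3274 K/W
1/R_core = 1/R_stud + 1/R_cav → R_core = 0.1488 K/W
R_outer = 0.024/(0.183×13.7) = 0.009573 K/W
R_total = 0.1655 K/W
Q = ΔT/R_total = 36/0.1655

Q ≈ 218 W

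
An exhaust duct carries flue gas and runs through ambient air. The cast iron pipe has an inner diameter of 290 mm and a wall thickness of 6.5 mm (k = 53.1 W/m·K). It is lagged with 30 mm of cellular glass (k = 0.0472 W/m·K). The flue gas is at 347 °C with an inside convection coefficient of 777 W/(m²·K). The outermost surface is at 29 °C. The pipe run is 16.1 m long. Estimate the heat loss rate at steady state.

Treating each annulus and film as a series resistance:
R_inner film = 1/(h_i·2πr₁L) = 1/(777×2π×0.145×16.1) = 8.774×10^-5 K/W
R_cast iron pipe wall = ln(151.5/145)/(2π×53.1×16.1) = 8.164×10^-6 K/W
R_cellular glass = ln(181.5/151.5)/(2π×0.0472×16.1) = 0.03784 K/W
R_total = 0.03793 K/W
Q = ΔT/R_total = 318/0.03793

Q ≈ 8380 W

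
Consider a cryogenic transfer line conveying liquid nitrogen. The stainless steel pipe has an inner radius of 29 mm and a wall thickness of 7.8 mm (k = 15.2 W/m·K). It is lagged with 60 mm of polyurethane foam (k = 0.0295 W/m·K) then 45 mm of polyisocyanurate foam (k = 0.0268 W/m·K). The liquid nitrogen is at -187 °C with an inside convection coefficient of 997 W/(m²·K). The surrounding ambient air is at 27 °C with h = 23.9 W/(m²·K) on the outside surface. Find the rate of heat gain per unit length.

q′ ≈ 28.4 W/m

Per-layer cylindrical resistances, series-summed:
R_inner film = 1/(h_i·2πr₁L) = 1/(997×2π×0.029×1) = 0.005505 K/W
R_stainless steel pipe wall = ln(36.8/29)/(2π×15.2×1) = 0.002494 K/W
R_polyurethane foam = ln(96.8/36.8)/(2π×0.0295×1) = 5.218 K/W
R_polyisocyanurate foam = ln(141.8/96.8)/(2π×0.0268×1) = 2.267 K/W
R_outer film = 1/(h_o·2πr_oL) = 1/(23.9×2π×0.1418×1) = 0.04696 K/W
R_total = 7.54 K/W
Q = ΔT/R_total = 214/7.54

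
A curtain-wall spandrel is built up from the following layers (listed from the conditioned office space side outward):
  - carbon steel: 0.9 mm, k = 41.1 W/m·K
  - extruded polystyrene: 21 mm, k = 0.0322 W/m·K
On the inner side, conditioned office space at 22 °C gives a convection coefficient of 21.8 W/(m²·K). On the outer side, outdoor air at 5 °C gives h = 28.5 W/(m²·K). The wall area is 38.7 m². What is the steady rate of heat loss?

Q ≈ 897 W

Treating each layer as a thermal resistance in series:
R_inner film = 1/(h_i·A) = 1/(21.8×38.7) = 0.001185 K/W
R_carbon steel = L/(kA) = 0.0009/(41.1×38.7) = 5.658×10^-7 K/W
R_extruded polystyrene = L/(kA) = 0.021/(0.0322×38.7) = 0.01685 K/W
R_outer film = 1/(h_o·A) = 1/(28.5×38.7) = 9.067×10^-4 K/W
R_total = 0.01894 K/W
Q = ΔT / R_total = 17 / 0.01894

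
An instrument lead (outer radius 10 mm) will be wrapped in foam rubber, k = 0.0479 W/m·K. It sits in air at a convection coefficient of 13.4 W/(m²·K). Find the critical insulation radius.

r_cr ≈ 3.57 mm

For a cylinder r_cr = k/h = 0.0479/13.4
r_cr = 3.57 mm; since the bare radius (10 mm) is above r_cr, any added insulation will reduce heat loss.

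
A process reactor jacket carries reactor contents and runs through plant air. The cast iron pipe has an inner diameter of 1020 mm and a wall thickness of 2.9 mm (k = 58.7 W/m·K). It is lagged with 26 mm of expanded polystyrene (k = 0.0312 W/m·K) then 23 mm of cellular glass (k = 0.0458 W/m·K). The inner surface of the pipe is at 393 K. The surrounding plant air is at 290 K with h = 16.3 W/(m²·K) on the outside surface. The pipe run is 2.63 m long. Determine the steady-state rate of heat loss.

Radial resistances (cylindrical: R_cond = ln(r_o/r_i)/(2πkL), R_conv = 1/(h·2πrL)):
R_cast iron pipe wall = ln(512.9/510)/(2π×58.7×2.63) = 5.846×10^-6 K/W
R_expanded polystyrene = ln(538.9/512.9)/(2π×0.0312×2.63) = 0.09591 K/W
R_cellular glass = ln(561.9/538.9)/(2π×0.0458×2.63) = 0.05522 K/W
R_outer film = 1/(h_o·2πr_oL) = 1/(16.3×2π×0.5619×2.63) = 0.006607 K/W
R_total = 0.1577 K/W
Q = ΔT/R_total = 103/0.1577

Q ≈ 653 W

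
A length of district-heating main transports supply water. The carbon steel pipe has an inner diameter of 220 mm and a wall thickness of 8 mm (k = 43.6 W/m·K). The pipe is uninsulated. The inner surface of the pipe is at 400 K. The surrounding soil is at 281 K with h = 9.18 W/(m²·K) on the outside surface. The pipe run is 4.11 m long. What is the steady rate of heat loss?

Q ≈ 3320 W

For a radial system each layer contributes R = ln(r_out/r_in)/(2πkL); films add R = 1/(hA).
R_carbon steel pipe wall = ln(118/110)/(2π×43.6×4.11) = 6.235×10^-5 K/W
R_outer film = 1/(h_o·2πr_oL) = 1/(9.18×2π×0.118×4.11) = 0.03575 K/W
R_total = 0.03581 K/W
Q = ΔT/R_total = 119/0.03581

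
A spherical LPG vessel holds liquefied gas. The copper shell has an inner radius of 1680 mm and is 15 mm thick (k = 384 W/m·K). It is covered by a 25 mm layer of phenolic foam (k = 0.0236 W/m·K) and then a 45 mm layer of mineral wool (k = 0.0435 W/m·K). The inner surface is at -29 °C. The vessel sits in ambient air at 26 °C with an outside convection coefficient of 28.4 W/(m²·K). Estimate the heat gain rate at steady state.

Q ≈ 966 W

Radial (spherical) resistances in series:
R_copper shell = (1/1.68 − 1/1.695)/(4π×384) = 1.092×10^-6 K/W
R_phenolic foam = (1/1.695 − 1/1.72)/(4π×0.0236) = 0.02891 K/W
R_mineral wool = (1/1.72 − 1/1.765)/(4π×0.0435) = 0.02712 K/W
R_outer film = 1/(h·4πr_o²) = 1/(28.4×4π×1.765²) = 8.995×10^-4 K/W
R_total = 0.05693 K/W
Q = ΔT/R_total = 55/0.05693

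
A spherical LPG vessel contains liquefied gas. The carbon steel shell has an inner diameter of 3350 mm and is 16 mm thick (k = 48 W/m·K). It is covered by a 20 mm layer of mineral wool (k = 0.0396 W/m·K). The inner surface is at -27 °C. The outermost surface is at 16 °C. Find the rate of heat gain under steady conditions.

Spherical conduction: R = (1/r_in − 1/r_out)/(4πk) per layer; series-sum.
R_carbon steel shell = (1/1.675 − 1/1.691)/(4π×48) = 9.365×10^-6 K/W
R_mineral wool = (1/1.691 − 1/1.711)/(4π×0.0396) = 0.01389 K/W
R_total = 0.0139 K/W
Q = ΔT/R_total = 43/0.0139

Q ≈ 3090 W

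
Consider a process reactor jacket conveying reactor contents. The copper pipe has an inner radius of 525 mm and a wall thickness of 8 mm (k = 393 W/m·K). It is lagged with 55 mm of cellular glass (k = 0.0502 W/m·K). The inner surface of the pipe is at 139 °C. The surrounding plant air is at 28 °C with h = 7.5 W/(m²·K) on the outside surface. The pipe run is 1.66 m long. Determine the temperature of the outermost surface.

T ≈ 39.5 °C

For a radial system each layer contributes R = ln(r_out/r_in)/(2πkL); films add R = 1/(hA).
R_copper pipe wall = ln(533/525)/(2π×393×1.66) = 3.689×10^-6 K/W
R_cellular glass = ln(588/533)/(2π×0.0502×1.66) = 0.1876 K/W
R_outer film = 1/(h_o·2πr_oL) = 1/(7.5×2π×0.588×1.66) = 0.02174 K/W
R_total = 0.2093 K/W
Q = ΔT/R_total = 111/0.2093
Q = 530 W
T_interface = T_inner − Q·ΣR(inner→interface) = 139 − 530×0.1876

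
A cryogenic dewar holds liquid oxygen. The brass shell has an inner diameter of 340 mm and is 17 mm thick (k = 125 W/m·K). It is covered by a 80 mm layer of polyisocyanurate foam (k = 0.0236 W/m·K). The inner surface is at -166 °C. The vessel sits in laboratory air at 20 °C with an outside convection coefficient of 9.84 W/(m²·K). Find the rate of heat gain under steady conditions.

Radial (spherical) resistances in series:
R_brass shell = (1/0.17 − 1/0.187)/(4π×125) = 3.404×10^-4 K/W
R_polyisocyanurate foam = (1/0.187 − 1/0.267)/(4π×0.0236) = 5.403 K/W
R_outer film = 1/(h·4πr_o²) = 1/(9.84×4π×0.267²) = 0.1134 K/W
R_total = 5.517 K/W
Q = ΔT/R_total = 186/5.517

Q ≈ 33.7 W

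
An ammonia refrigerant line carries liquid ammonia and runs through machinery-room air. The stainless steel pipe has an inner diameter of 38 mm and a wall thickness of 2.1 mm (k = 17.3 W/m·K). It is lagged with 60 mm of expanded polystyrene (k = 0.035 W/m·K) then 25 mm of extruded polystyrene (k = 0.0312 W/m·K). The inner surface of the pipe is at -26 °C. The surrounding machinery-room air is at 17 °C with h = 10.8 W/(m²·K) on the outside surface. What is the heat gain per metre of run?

Radial resistances (cylindrical: R_cond = ln(r_o/r_i)/(2πkL), R_conv = 1/(h·2πrL)):
R_stainless steel pipe wall = ln(21.1/19)/(2π×17.3×1) = 9.644×10^-4 K/W
R_expanded polystyrene = ln(81.1/21.1)/(2π×0.035×1) = 6.123 K/W
R_extruded polystyrene = ln(106.1/81.1)/(2π×0.0312×1) = 1.371 K/W
R_outer film = 1/(h_o·2πr_oL) = 1/(10.8×2π×0.1061×1) = 0.1389 K/W
R_total = 7.633 K/W
Q = ΔT/R_total = 43/7.633

q′ ≈ 5.63 W/m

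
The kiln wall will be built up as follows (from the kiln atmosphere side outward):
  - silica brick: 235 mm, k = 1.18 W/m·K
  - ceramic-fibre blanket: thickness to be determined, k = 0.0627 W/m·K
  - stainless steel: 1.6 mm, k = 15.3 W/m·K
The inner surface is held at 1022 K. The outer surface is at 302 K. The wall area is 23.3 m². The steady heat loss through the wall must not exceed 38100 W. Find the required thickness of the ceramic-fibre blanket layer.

Treating each layer as a thermal resistance in series:
R_silica brick = L/(kA) = 0.235/(1.18×23.3) = 0.008547 K/W
R_stainless steel = L/(kA) = 0.0016/(15.3×23.3) = 4.488×10^-6 K/W
Sum of the known resistances R_other = 0.008552 K/W
Required total resistance R_tot = ΔT/Q_allow = 720/38100 = 0.0189 K/W
R_ceramic-fibre blanket = R_tot − R_other = 0.01035 K/W
L = R·k·A = 0.01035×0.0627×23.3

L ≈ 15.1 mm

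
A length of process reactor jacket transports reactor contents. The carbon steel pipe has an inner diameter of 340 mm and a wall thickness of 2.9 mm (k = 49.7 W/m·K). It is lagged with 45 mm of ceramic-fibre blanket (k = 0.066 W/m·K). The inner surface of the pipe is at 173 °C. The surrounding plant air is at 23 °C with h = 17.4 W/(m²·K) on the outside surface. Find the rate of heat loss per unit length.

Radial resistances (cylindrical: R_cond = ln(r_o/r_i)/(2πkL), R_conv = 1/(h·2πrL)):
R_carbon steel pipe wall = ln(172.9/170)/(2π×49.7×1) = 5.417×10^-5 K/W
R_ceramic-fibre blanket = ln(217.9/172.9)/(2π×0.066×1) = 0.5578 K/W
R_outer film = 1/(h_o·2πr_oL) = 1/(17.4×2π×0.2179×1) = 0.04198 K/W
R_total = 0.5999 K/W
Q = ΔT/R_total = 150/0.5999

q′ ≈ 250 W/m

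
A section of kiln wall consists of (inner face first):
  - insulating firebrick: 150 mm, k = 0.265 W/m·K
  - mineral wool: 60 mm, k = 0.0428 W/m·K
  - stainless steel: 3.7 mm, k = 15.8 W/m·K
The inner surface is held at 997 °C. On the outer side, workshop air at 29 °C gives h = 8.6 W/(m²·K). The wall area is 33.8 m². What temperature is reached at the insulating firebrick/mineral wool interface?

Thermal resistances in series:
R_insulating firebrick = L/(kA) = 0.15/(0.265×33.8) = 0.01675 K/W
R_mineral wool = L/(kA) = 0.06/(0.0428×33.8) = 0.04148 K/W
R_stainless steel = L/(kA) = 0.0037/(15.8×33.8) = 6.928×10^-6 K/W
R_outer film = 1/(h_o·A) = 1/(8.6×33.8) = 0.00344 K/W
R_total = 0.06167 K/W;  Q = ΔT/R_total = 968/0.06167 = 15700 W
T_interface = T_inner − Q·ΣR(inner→interface) = 997 − 15700×0.01675

T ≈ 734 °C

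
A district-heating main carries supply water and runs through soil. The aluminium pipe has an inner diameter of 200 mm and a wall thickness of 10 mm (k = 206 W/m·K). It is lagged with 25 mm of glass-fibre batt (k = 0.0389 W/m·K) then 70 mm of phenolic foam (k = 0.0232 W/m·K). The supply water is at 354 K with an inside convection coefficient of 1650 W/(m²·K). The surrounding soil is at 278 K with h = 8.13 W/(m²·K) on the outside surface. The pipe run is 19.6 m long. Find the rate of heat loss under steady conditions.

Cylindrical conduction, so R = ln(r₂/r₁)/(2πkL) per layer, in series:
R_inner film = 1/(h_i·2πr₁L) = 1/(1650×2π×0.1×19.6) = 4.921×10^-5 K/W
R_aluminium pipe wall = ln(110/100)/(2π×206×19.6) = 3.757×10^-6 K/W
R_glass-fibre batt = ln(135/110)/(2π×0.0389×19.6) = 0.04275 K/W
R_phenolic foam = ln(205/135)/(2π×0.0232×19.6) = 0.1462 K/W
R_outer film = 1/(h_o·2πr_oL) = 1/(8.13×2π×0.205×19.6) = 0.004872 K/W
R_total = 0.1939 K/W
Q = ΔT/R_total = 76/0.1939

Q ≈ 392 W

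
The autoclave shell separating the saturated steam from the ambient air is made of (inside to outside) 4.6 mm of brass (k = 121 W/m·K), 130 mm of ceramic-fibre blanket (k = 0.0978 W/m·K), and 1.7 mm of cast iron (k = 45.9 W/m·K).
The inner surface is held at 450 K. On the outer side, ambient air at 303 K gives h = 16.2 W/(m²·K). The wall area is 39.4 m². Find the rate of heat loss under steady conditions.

Q ≈ 4160 W

Series thermal resistances:
R_brass = L/(kA) = 0.0046/(121×39.4) = 9.649×10^-7 K/W
R_ceramic-fibre blanket = L/(kA) = 0.13/(0.0978×39.4) = 0.03374 K/W
R_cast iron = L/(kA) = 0.0017/(45.9×39.4) = 9.4×10^-7 K/W
R_outer film = 1/(h_o·A) = 1/(16.2×39.4) = 0.001567 K/W
R_total = 0.03531 K/W
Q = ΔT / R_total = 147 / 0.03531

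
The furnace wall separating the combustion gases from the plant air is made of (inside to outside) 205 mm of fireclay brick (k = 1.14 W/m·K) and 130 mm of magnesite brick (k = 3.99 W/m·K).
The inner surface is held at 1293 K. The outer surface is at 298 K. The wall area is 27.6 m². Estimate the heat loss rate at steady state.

Model the wall as resistances in series:
R_fireclay brick = L/(kA) = 0.205/(1.14×27.6) = 0.006515 K/W
R_magnesite brick = L/(kA) = 0.13/(3.99×27.6) = 0.00118 K/W
R_total = 0.007696 K/W
Q = ΔT / R_total = 995 / 0.007696

Q ≈ 129000 W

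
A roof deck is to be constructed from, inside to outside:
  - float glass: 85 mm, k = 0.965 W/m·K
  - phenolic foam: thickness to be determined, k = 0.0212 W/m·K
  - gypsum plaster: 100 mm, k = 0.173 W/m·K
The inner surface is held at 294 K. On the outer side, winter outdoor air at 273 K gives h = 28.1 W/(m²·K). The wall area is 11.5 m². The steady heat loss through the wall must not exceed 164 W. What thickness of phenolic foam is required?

L ≈ 16.3 mm

Series thermal resistances:
R_float glass = L/(kA) = 0.085/(0.965×11.5) = 0.007659 K/W
R_gypsum plaster = L/(kA) = 0.1/(0.173×11.5) = 0.05026 K/W
R_outer film = 1/(h_o·A) = 1/(28.1×11.5) = 0.003095 K/W
Sum of the known resistances R_other = 0.06102 K/W
Required total resistance R_tot = ΔT/Q_allow = 21/164 = 0.128 K/W
R_phenolic foam = R_tot − R_other = 0.06703 K/W
L = R·k·A = 0.06703×0.0212×11.5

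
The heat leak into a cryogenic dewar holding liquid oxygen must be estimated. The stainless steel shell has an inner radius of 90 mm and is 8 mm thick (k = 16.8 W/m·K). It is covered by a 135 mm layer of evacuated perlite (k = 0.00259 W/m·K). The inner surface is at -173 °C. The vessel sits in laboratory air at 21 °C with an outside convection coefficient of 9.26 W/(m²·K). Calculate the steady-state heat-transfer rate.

Q ≈ 1.07 W

For a spherical shell R = (1/r₁ − 1/r₂)/(4πk); film R = 1/(h·4πr²). In series:
R_stainless steel shell = (1/0.09 − 1/0.098)/(4π×16.8) = 0.004296 K/W
R_evacuated perlite = (1/0.098 − 1/0.233)/(4π×0.00259) = 181.7 K/W
R_outer film = 1/(h·4πr_o²) = 1/(9.26×4π×0.233²) = 0.1583 K/W
R_total = 181.8 K/W
Q = ΔT/R_total = 194/181.8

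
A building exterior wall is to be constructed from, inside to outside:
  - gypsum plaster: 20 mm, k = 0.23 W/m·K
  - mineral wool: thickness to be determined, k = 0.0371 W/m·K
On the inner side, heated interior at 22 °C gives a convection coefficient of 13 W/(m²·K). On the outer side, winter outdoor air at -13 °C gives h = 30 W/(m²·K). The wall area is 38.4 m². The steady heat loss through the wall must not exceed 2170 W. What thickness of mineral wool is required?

Thermal resistances in series:
R_inner film = 1/(h_i·A) = 1/(13×38.4) = 0.002003 K/W
R_gypsum plaster = L/(kA) = 0.02/(0.23×38.4) = 0.002264 K/W
R_outer film = 1/(h_o·A) = 1/(30×38.4) = 8.681×10^-4 K/W
Sum of the known resistances R_other = 0.005136 K/W
Required total resistance R_tot = ΔT/Q_allow = 35/2170 = 0.01613 K/W
R_mineral wool = R_tot − R_other = 0.01099 K/W
L = R·k·A = 0.01099×0.0371×38.4

L ≈ 15.7 mm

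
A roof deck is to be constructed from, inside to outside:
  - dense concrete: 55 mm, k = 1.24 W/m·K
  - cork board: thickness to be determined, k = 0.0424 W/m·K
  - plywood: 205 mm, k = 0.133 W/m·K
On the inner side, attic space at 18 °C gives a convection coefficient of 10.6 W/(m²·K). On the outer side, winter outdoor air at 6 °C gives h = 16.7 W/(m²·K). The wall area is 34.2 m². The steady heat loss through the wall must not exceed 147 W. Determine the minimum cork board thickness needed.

Using the resistance-network approach (series):
R_inner film = 1/(h_i·A) = 1/(10.6×34.2) = 0.002758 K/W
R_dense concrete = L/(kA) = 0.055/(1.24×34.2) = 0.001297 K/W
R_plywood = L/(kA) = 0.205/(0.133×34.2) = 0.04507 K/W
R_outer film = 1/(h_o·A) = 1/(16.7×34.2) = 0.001751 K/W
Sum of the known resistances R_other = 0.05088 K/W
Required total resistance R_tot = ΔT/Q_allow = 12/147 = 0.08163 K/W
R_cork board = R_tot − R_other = 0.03076 K/W
L = R·k·A = 0.03076×0.0424×34.2

L ≈ 44.6 mm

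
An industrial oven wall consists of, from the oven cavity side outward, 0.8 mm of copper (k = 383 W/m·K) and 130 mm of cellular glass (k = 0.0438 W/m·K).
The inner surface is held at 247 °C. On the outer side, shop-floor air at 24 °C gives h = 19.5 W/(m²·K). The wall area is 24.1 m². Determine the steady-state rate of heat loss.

Q ≈ 1780 W

Model the wall as resistances in series:
R_copper = L/(kA) = 0.0008/(383×24.1) = 8.667×10^-8 K/W
R_cellular glass = L/(kA) = 0.13/(0.0438×24.1) = 0.1232 K/W
R_outer film = 1/(h_o·A) = 1/(19.5×24.1) = 0.002128 K/W
R_total = 0.1253 K/W
Q = ΔT / R_total = 223 / 0.1253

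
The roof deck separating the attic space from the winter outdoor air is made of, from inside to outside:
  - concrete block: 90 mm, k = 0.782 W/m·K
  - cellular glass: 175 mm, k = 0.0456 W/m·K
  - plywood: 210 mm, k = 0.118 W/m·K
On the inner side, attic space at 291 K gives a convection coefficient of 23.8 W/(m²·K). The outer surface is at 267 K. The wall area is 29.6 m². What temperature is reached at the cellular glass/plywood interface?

T ≈ 274 K

Thermal resistances in series:
R_inner film = 1/(h_i·A) = 1/(23.8×29.6) = 0.001419 K/W
R_concrete block = L/(kA) = 0.09/(0.782×29.6) = 0.003888 K/W
R_cellular glass = L/(kA) = 0.175/(0.0456×29.6) = 0.1297 K/W
R_plywood = L/(kA) = 0.21/(0.118×29.6) = 0.06012 K/W
R_total = 0.1951 K/W;  Q = ΔT/R_total = 24/0.1951 = 123 W
T_interface = T_inner − Q·ΣR(inner→interface) = 291 − 123×0.135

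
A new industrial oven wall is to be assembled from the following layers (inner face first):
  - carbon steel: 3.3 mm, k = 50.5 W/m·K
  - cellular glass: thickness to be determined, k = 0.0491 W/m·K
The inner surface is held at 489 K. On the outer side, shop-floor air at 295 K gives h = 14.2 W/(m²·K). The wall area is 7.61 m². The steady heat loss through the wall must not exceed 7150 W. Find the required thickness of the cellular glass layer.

L ≈ 6.68 mm

Series thermal resistances:
R_carbon steel = L/(kA) = 0.0033/(50.5×7.61) = 8.587×10^-6 K/W
R_outer film = 1/(h_o·A) = 1/(14.2×7.61) = 0.009254 K/W
Sum of the known resistances R_other = 0.009263 K/W
Required total resistance R_tot = ΔT/Q_allow = 194/7150 = 0.02713 K/W
R_cellular glass = R_tot − R_other = 0.01787 K/W
L = R·k·A = 0.01787×0.0491×7.61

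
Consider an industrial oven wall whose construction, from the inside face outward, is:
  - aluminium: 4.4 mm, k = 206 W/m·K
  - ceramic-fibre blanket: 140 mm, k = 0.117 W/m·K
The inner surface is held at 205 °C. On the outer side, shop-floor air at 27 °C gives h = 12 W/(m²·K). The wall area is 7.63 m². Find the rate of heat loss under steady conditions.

Q ≈ 1060 W

Treating each layer as a thermal resistance in series:
R_aluminium = L/(kA) = 0.0044/(206×7.63) = 2.799×10^-6 K/W
R_ceramic-fibre blanket = L/(kA) = 0.14/(0.117×7.63) = 0.1568 K/W
R_outer film = 1/(h_o·A) = 1/(12×7.63) = 0.01092 K/W
R_total = 0.1678 K/W
Q = ΔT / R_total = 178 / 0.1678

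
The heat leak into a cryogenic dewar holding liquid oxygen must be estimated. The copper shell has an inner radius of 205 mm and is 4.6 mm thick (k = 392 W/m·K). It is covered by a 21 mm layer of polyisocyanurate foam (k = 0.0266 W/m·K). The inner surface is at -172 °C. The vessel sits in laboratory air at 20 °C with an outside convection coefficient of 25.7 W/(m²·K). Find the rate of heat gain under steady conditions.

Spherical conduction: R = (1/r_in − 1/r_out)/(4πk) per layer; series-sum.
R_copper shell = (1/0.205 − 1/0.2096)/(4π×392) = 2.173×10^-5 K/W
R_polyisocyanurate foam = (1/0.2096 − 1/0.2306)/(4π×0.0266) = 1.3 K/W
R_outer film = 1/(h·4πr_o²) = 1/(25.7×4π×0.2306²) = 0.05823 K/W
R_total = 1.358 K/W
Q = ΔT/R_total = 192/1.358

Q ≈ 141 W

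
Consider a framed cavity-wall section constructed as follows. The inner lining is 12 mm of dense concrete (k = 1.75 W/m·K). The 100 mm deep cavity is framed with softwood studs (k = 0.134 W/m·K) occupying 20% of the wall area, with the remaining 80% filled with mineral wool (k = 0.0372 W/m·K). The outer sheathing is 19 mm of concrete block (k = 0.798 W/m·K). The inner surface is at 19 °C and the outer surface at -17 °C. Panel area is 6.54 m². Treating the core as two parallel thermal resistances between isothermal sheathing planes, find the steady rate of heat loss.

Q ≈ 131 W

Sheathing layers in series; stud and cavity paths in parallel between them.
R_inner = 0.012/(1.75×6.54) = 0.001048 K/W
R_stud  = 0.1/(0.134×0.2×6.54) = 0.5705 K/W
R_cav   = 0.1/(0.0372×0.8×6.54) = 0.5138 K/W
1/R_core = 1/R_stud + 1/R_cav → R_core = 0.2703 K/W
R_outer = 0.019/(0.798×6.54) = 0.003641 K/W
R_total = 0.275 K/W
Q = ΔT/R_total = 36/0.275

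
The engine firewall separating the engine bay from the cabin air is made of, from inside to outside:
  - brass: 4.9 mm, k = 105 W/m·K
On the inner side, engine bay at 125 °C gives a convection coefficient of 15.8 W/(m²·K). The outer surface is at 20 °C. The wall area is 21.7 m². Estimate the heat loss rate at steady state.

Q ≈ 36000 W

Treating each layer as a thermal resistance in series:
R_inner film = 1/(h_i·A) = 1/(15.8×21.7) = 0.002917 K/W
R_brass = L/(kA) = 0.0049/(105×21.7) = 2.151×10^-6 K/W
R_total = 0.002919 K/W
Q = ΔT / R_total = 105 / 0.002919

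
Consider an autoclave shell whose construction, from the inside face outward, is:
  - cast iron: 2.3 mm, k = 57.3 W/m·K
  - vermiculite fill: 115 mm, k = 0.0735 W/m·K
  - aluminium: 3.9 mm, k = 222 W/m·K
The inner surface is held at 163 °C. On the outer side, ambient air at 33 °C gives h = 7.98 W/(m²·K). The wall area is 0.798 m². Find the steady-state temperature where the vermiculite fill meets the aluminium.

Series thermal resistances:
R_cast iron = L/(kA) = 0.0023/(57.3×0.798) = 5.03×10^-5 K/W
R_vermiculite fill = L/(kA) = 0.115/(0.0735×0.798) = 1.961 K/W
R_aluminium = L/(kA) = 0.0039/(222×0.798) = 2.201×10^-5 K/W
R_outer film = 1/(h_o·A) = 1/(7.98×0.798) = 0.157 K/W
R_total = 2.118 K/W;  Q = ΔT/R_total = 130/2.118 = 61.38 W
T_interface = T_inner − Q·ΣR(inner→interface) = 163 − 61.4×1.961

T ≈ 42.6 °C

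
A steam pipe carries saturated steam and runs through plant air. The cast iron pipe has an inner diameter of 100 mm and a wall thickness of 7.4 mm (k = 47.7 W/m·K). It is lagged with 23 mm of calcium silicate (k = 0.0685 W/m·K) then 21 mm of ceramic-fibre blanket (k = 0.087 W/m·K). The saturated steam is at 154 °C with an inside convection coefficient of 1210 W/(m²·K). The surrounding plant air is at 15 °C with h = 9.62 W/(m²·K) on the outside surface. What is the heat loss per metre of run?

q′ ≈ 101 W/m

For a radial system each layer contributes R = ln(r_out/r_in)/(2πkL); films add R = 1/(hA).
R_inner film = 1/(h_i·2πr₁L) = 1/(1210×2π×0.05×1) = 0.002631 K/W
R_cast iron pipe wall = ln(57.4/50)/(2π×47.7×1) = 4.605×10^-4 K/W
R_calcium silicate = ln(80.4/57.4)/(2π×0.0685×1) = 0.7829 K/W
R_ceramic-fibre blanket = ln(101.4/80.4)/(2π×0.087×1) = 0.4245 K/W
R_outer film = 1/(h_o·2πr_oL) = 1/(9.62×2π×0.1014×1) = 0.1632 K/W
R_total = 1.374 K/W
Q = ΔT/R_total = 139/1.374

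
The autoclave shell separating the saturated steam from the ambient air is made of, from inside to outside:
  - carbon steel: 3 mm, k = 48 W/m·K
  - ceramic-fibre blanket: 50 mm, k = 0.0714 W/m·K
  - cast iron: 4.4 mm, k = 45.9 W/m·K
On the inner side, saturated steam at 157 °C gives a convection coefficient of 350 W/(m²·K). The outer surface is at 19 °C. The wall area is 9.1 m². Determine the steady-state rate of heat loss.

Using the resistance-network approach (series):
R_inner film = 1/(h_i·A) = 1/(350×9.1) = 3.14×10^-4 K/W
R_carbon steel = L/(kA) = 0.003/(48×9.1) = 6.868×10^-6 K/W
R_ceramic-fibre blanket = L/(kA) = 0.05/(0.0714×9.1) = 0.07695 K/W
R_cast iron = L/(kA) = 0.0044/(45.9×9.1) = 1.053×10^-5 K/W
R_total = 0.07729 K/W
Q = ΔT / R_total = 138 / 0.07729

Q ≈ 1790 W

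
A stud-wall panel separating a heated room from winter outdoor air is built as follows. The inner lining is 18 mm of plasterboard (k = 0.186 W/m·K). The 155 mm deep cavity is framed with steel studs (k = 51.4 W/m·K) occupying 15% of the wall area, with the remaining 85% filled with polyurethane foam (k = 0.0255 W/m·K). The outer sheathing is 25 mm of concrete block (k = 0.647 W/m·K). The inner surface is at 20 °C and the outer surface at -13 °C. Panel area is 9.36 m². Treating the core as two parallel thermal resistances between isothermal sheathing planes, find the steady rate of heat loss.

Sheathing layers in series; stud and cavity paths in parallel between them.
R_inner = 0.018/(0.186×9.36) = 0.01034 K/W
R_stud  = 0.155/(51.4×0.15×9.36) = 0.002148 K/W
R_cav   = 0.155/(0.0255×0.85×9.36) = 0.764 K/W
1/R_core = 1/R_stud + 1/R_cav → R_core = 0.002142 K/W
R_outer = 0.025/(0.647×9.36) = 0.004128 K/W
R_total = 0.01661 K/W
Q = ΔT/R_total = 33/0.01661

Q ≈ 1990 W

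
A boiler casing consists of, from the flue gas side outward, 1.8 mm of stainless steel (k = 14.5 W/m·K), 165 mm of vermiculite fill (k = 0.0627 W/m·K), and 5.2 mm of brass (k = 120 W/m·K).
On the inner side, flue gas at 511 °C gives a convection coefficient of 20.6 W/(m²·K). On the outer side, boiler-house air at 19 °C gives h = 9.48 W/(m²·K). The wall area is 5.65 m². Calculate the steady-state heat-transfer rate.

Thermal resistances in series:
R_inner film = 1/(h_i·A) = 1/(20.6×5.65) = 0.008592 K/W
R_stainless steel = L/(kA) = 0.0018/(14.5×5.65) = 2.197×10^-5 K/W
R_vermiculite fill = L/(kA) = 0.165/(0.0627×5.65) = 0.4658 K/W
R_brass = L/(kA) = 0.0052/(120×5.65) = 7.67×10^-6 K/W
R_outer film = 1/(h_o·A) = 1/(9.48×5.65) = 0.01867 K/W
R_total = 0.4931 K/W
Q = ΔT / R_total = 492 / 0.4931

Q ≈ 998 W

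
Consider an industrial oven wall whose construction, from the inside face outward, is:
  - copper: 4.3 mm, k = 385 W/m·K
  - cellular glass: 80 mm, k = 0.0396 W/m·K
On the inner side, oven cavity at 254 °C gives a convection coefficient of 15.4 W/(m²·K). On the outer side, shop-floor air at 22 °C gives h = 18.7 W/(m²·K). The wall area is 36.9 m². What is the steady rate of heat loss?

Series thermal resistances:
R_inner film = 1/(h_i·A) = 1/(15.4×36.9) = 0.00176 K/W
R_copper = L/(kA) = 0.0043/(385×36.9) = 3.027×10^-7 K/W
R_cellular glass = L/(kA) = 0.08/(0.0396×36.9) = 0.05475 K/W
R_outer film = 1/(h_o·A) = 1/(18.7×36.9) = 0.001449 K/W
R_total = 0.05796 K/W
Q = ΔT / R_total = 232 / 0.05796

Q ≈ 4000 W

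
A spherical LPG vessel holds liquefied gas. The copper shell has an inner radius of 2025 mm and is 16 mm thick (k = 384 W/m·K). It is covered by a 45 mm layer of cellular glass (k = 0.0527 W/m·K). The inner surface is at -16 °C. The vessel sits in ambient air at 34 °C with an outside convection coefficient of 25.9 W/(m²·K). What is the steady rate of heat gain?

Q ≈ 3000 W

For a spherical shell R = (1/r₁ − 1/r₂)/(4πk); film R = 1/(h·4πr²). In series:
R_copper shell = (1/2.025 − 1/2.041)/(4π×384) = 8.023×10^-7 K/W
R_cellular glass = (1/2.041 − 1/2.086)/(4π×0.0527) = 0.01596 K/W
R_outer film = 1/(h·4πr_o²) = 1/(25.9×4π×2.086²) = 7.061×10^-4 K/W
R_total = 0.01667 K/W
Q = ΔT/R_total = 50/0.01667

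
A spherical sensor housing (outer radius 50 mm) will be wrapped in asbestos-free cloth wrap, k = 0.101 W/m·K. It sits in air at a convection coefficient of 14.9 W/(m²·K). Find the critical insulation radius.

r_cr ≈ 13.6 mm

For a sphere r_cr = 2k/h = 2×0.101/14.9
r_cr = 13.6 mm; since the bare radius (50 mm) is above r_cr, any added insulation will reduce heat loss.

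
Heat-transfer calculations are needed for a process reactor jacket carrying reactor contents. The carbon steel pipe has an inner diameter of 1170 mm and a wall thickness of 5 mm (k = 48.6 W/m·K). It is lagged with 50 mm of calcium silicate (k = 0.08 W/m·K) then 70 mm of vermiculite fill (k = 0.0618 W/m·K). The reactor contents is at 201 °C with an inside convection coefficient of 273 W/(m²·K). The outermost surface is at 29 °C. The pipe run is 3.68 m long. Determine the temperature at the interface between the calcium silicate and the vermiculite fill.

T ≈ 136 °C

Radial resistances (cylindrical: R_cond = ln(r_o/r_i)/(2πkL), R_conv = 1/(h·2πrL)):
R_inner film = 1/(h_i·2πr₁L) = 1/(273×2π×0.585×3.68) = 2.708×10^-4 K/W
R_carbon steel pipe wall = ln(590/585)/(2π×48.6×3.68) = 7.574×10^-6 K/W
R_calcium silicate = ln(640/590)/(2π×0.08×3.68) = 0.04398 K/W
R_vermiculite fill = ln(710/640)/(2π×0.0618×3.68) = 0.07264 K/W
R_total = 0.1169 K/W
Q = ΔT/R_total = 172/0.1169
Q = 1470 W
T_interface = T_inner − Q·ΣR(inner→interface) = 201 − 1470×0.04425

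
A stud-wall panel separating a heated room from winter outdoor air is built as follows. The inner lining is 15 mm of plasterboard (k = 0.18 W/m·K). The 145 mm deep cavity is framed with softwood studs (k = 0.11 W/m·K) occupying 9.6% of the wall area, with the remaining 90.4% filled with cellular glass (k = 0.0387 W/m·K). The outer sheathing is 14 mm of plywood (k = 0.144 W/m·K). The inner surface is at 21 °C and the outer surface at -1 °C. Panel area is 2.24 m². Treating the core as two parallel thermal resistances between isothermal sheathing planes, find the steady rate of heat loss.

Q ≈ 14.6 W

Sheathing layers in series; stud and cavity paths in parallel between them.
R_inner = 0.015/(0.18×2.24) = 0.0372 K/W
R_stud  = 0.145/(0.11×0.096×2.24) = 6.13 K/W
R_cav   = 0.145/(0.0387×0.904×2.24) = 1.85 K/W
1/R_core = 1/R_stud + 1/R_cav → R_core = 1.421 K/W
R_outer = 0.014/(0.144×2.24) = 0.0434 K/W
R_total = 1.502 K/W
Q = ΔT/R_total = 22/1.502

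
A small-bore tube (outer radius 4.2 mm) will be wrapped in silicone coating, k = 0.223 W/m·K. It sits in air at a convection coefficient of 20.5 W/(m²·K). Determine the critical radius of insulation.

r_cr ≈ 10.9 mm

For a cylinder r_cr = k/h = 0.223/20.5
r_cr = 10.9 mm; since the bare radius (4.2 mm) is below r_cr, adding a thin layer of insulation will *increase* heat loss.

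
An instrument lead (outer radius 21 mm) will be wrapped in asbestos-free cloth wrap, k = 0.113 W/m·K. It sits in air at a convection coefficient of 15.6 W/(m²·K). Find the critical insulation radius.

For a cylinder r_cr = k/h = 0.113/15.6
r_cr = 7.24 mm; since the bare radius (21 mm) is above r_cr, any added insulation will reduce heat loss.

r_cr ≈ 7.24 mm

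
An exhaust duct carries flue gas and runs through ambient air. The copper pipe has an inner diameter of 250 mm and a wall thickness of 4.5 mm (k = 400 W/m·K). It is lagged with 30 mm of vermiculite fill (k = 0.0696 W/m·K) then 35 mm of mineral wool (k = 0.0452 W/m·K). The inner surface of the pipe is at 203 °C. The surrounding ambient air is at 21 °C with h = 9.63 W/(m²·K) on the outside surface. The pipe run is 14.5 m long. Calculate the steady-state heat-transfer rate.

Q ≈ 2090 W

Per-layer cylindrical resistances, series-summed:
R_copper pipe wall = ln(129.5/125)/(2π×400×14.5) = 9.705×10^-7 K/W
R_vermiculite fill = ln(159.5/129.5)/(2π×0.0696×14.5) = 0.03286 K/W
R_mineral wool = ln(194.5/159.5)/(2π×0.0452×14.5) = 0.04818 K/W
R_outer film = 1/(h_o·2πr_oL) = 1/(9.63×2π×0.1945×14.5) = 0.00586 K/W
R_total = 0.0869 K/W
Q = ΔT/R_total = 182/0.0869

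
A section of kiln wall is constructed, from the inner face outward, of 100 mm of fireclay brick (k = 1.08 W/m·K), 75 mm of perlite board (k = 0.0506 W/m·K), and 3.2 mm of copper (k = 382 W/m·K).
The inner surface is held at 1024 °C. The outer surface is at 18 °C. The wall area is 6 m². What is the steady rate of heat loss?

Q ≈ 3830 W

Series thermal resistances:
R_fireclay brick = L/(kA) = 0.1/(1.08×6) = 0.01543 K/W
R_perlite board = L/(kA) = 0.075/(0.0506×6) = 0.247 K/W
R_copper = L/(kA) = 0.0032/(382×6) = 1.396×10^-6 K/W
R_total = 0.2625 K/W
Q = ΔT / R_total = 1006 / 0.2625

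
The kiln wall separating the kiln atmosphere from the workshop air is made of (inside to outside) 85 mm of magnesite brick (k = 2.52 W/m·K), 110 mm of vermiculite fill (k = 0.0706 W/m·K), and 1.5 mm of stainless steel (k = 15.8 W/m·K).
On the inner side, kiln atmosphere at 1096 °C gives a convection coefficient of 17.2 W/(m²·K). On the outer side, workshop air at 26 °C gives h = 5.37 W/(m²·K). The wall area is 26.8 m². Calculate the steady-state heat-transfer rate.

Q ≈ 15600 W

Thermal resistances in series:
R_inner film = 1/(h_i·A) = 1/(17.2×26.8) = 0.002169 K/W
R_magnesite brick = L/(kA) = 0.085/(2.52×26.8) = 0.001259 K/W
R_vermiculite fill = L/(kA) = 0.11/(0.0706×26.8) = 0.05814 K/W
R_stainless steel = L/(kA) = 0.0015/(15.8×26.8) = 3.542×10^-6 K/W
R_outer film = 1/(h_o·A) = 1/(5.37×26.8) = 0.006948 K/W
R_total = 0.06852 K/W
Q = ΔT / R_total = 1070 / 0.06852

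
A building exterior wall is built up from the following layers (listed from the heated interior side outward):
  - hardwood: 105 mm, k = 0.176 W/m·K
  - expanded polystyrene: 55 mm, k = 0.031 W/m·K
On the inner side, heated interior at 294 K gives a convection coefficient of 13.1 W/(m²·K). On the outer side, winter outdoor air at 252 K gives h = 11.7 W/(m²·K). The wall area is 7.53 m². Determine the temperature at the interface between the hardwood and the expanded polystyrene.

T ≈ 283 K

Model the wall as resistances in series:
R_inner film = 1/(h_i·A) = 1/(13.1×7.53) = 0.01014 K/W
R_hardwood = L/(kA) = 0.105/(0.176×7.53) = 0.07923 K/W
R_expanded polystyrene = L/(kA) = 0.055/(0.031×7.53) = 0.2356 K/W
R_outer film = 1/(h_o·A) = 1/(11.7×7.53) = 0.01135 K/W
R_total = 0.3363 K/W;  Q = ΔT/R_total = 42/0.3363 = 124.9 W
T_interface = T_inner − Q·ΣR(inner→interface) = 294 − 125×0.08937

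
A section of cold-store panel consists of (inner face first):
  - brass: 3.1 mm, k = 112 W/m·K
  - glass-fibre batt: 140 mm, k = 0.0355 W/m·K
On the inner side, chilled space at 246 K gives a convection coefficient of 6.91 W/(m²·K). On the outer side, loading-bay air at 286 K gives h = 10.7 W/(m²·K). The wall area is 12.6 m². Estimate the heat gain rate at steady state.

Thermal resistances in series:
R_inner film = 1/(h_i·A) = 1/(6.91×12.6) = 0.01149 K/W
R_brass = L/(kA) = 0.0031/(112×12.6) = 2.197×10^-6 K/W
R_glass-fibre batt = L/(kA) = 0.14/(0.0355×12.6) = 0.313 K/W
R_outer film = 1/(h_o·A) = 1/(10.7×12.6) = 0.007417 K/W
R_total = 0.3319 K/W
Q = ΔT / R_total = 40 / 0.3319

Q ≈ 121 W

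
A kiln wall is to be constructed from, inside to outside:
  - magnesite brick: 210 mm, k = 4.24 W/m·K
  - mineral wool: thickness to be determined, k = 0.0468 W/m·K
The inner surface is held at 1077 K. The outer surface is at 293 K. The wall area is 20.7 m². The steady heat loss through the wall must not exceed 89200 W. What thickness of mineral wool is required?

Using the resistance-network approach (series):
R_magnesite brick = L/(kA) = 0.21/(4.24×20.7) = 0.002393 K/W
Sum of the known resistances R_other = 0.002393 K/W
Required total resistance R_tot = ΔT/Q_allow = 784/89200 = 0.008789 K/W
R_mineral wool = R_tot − R_other = 0.006397 K/W
L = R·k·A = 0.006397×0.0468×20.7

L ≈ 6.2 mm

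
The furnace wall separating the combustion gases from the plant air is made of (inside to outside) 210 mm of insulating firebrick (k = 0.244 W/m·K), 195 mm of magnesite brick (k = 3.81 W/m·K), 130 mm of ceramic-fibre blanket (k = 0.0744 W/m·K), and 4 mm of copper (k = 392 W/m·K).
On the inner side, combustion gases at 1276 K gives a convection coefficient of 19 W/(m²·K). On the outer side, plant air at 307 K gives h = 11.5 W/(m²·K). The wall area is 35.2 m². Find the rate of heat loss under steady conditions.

Q ≈ 12200 W

Series thermal resistances:
R_inner film = 1/(h_i·A) = 1/(19×35.2) = 0.001495 K/W
R_insulating firebrick = L/(kA) = 0.21/(0.244×35.2) = 0.02445 K/W
R_magnesite brick = L/(kA) = 0.195/(3.81×35.2) = 0.001454 K/W
R_ceramic-fibre blanket = L/(kA) = 0.13/(0.0744×35.2) = 0.04964 K/W
R_copper = L/(kA) = 0.004/(392×35.2) = 2.899×10^-7 K/W
R_outer film = 1/(h_o·A) = 1/(11.5×35.2) = 0.00247 K/W
R_total = 0.07951 K/W
Q = ΔT / R_total = 969 / 0.07951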